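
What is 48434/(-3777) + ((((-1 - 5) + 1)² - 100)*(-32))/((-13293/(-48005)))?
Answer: 16093032994/1859543 ≈ 8654.3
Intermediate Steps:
48434/(-3777) + ((((-1 - 5) + 1)² - 100)*(-32))/((-13293/(-48005))) = 48434*(-1/3777) + (((-6 + 1)² - 100)*(-32))/((-13293*(-1/48005))) = -48434/3777 + (((-5)² - 100)*(-32))/(13293/48005) = -48434/3777 + ((25 - 100)*(-32))*(48005/13293) = -48434/3777 - 75*(-32)*(48005/13293) = -48434/3777 + 2400*(48005/13293) = -48434/3777 + 38404000/4431 = 16093032994/1859543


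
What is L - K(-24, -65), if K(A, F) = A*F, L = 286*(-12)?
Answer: -4992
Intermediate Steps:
L = -3432
L - K(-24, -65) = -3432 - (-24)*(-65) = -3432 - 1*1560 = -3432 - 1560 = -4992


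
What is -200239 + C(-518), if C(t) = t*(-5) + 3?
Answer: -197646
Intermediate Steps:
C(t) = 3 - 5*t (C(t) = -5*t + 3 = 3 - 5*t)
-200239 + C(-518) = -200239 + (3 - 5*(-518)) = -200239 + (3 + 2590) = -200239 + 2593 = -197646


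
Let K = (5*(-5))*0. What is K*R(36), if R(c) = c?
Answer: 0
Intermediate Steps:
K = 0 (K = -25*0 = 0)
K*R(36) = 0*36 = 0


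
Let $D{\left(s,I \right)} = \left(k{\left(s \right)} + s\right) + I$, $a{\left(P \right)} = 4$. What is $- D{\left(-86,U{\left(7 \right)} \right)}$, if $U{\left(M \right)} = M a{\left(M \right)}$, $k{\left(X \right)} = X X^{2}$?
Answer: $636114$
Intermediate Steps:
$k{\left(X \right)} = X^{3}$
$U{\left(M \right)} = 4 M$ ($U{\left(M \right)} = M 4 = 4 M$)
$D{\left(s,I \right)} = I + s + s^{3}$ ($D{\left(s,I \right)} = \left(s^{3} + s\right) + I = \left(s + s^{3}\right) + I = I + s + s^{3}$)
$- D{\left(-86,U{\left(7 \right)} \right)} = - (4 \cdot 7 - 86 + \left(-86\right)^{3}) = - (28 - 86 - 636056) = \left(-1\right) \left(-636114\right) = 636114$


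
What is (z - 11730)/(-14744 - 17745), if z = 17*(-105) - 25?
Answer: 13540/32489 ≈ 0.41676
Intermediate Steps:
z = -1810 (z = -1785 - 25 = -1810)
(z - 11730)/(-14744 - 17745) = (-1810 - 11730)/(-14744 - 17745) = -13540/(-32489) = -13540*(-1/32489) = 13540/32489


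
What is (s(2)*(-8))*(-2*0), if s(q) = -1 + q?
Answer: 0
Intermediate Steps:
(s(2)*(-8))*(-2*0) = ((-1 + 2)*(-8))*(-2*0) = (1*(-8))*0 = -8*0 = 0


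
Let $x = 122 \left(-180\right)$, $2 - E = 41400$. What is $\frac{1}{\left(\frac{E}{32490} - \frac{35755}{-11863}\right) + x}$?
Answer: $- \frac{192714435}{4231673704862} \approx -4.5541 \cdot 10^{-5}$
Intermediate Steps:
$E = -41398$ ($E = 2 - 41400 = -41398$)
$x = -21960$
$\frac{1}{\left(\frac{E}{32490} - \frac{35755}{-11863}\right) + x} = \frac{1}{\left(- \frac{41398}{32490} - \frac{35755}{-11863}\right) - 21960} = \frac{1}{\left(\left(-41398\right) \frac{1}{32490} - - \frac{35755}{11863}\right) - 21960} = \frac{1}{\left(- \frac{20699}{16245} + \frac{35755}{11863}\right) - 21960} = \frac{1}{\frac{335287738}{192714435} - 21960} = \frac{1}{- \frac{4231673704862}{192714435}} = - \frac{192714435}{4231673704862}$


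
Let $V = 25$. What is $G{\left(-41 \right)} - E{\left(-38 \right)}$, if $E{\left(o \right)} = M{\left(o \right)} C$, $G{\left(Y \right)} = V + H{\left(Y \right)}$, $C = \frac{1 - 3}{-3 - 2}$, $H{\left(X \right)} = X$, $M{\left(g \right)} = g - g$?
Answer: $-16$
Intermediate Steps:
$M{\left(g \right)} = 0$
$C = \frac{2}{5}$ ($C = - \frac{2}{-5} = \left(-2\right) \left(- \frac{1}{5}\right) = \frac{2}{5} \approx 0.4$)
$G{\left(Y \right)} = 25 + Y$
$E{\left(o \right)} = 0$ ($E{\left(o \right)} = 0 \cdot \frac{2}{5} = 0$)
$G{\left(-41 \right)} - E{\left(-38 \right)} = \left(25 - 41\right) - 0 = -16 + 0 = -16$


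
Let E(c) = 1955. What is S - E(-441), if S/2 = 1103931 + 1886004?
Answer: 5977915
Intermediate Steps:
S = 5979870 (S = 2*(1103931 + 1886004) = 2*2989935 = 5979870)
S - E(-441) = 5979870 - 1*1955 = 5979870 - 1955 = 5977915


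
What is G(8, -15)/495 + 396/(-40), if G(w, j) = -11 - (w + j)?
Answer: -9809/990 ≈ -9.9081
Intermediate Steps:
G(w, j) = -11 - j - w (G(w, j) = -11 - (j + w) = -11 + (-j - w) = -11 - j - w)
G(8, -15)/495 + 396/(-40) = (-11 - 1*(-15) - 1*8)/495 + 396/(-40) = (-11 + 15 - 8)*(1/495) + 396*(-1/40) = -4*1/495 - 99/10 = -4/495 - 99/10 = -9809/990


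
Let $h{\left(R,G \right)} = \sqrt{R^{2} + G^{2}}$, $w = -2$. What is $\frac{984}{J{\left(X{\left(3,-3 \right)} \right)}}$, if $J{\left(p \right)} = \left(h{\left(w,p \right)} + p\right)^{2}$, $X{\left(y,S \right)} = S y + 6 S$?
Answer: $\frac{984}{\left(27 - \sqrt{733}\right)^{2}} \approx 1.7983 \cdot 10^{5}$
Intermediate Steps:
$X{\left(y,S \right)} = 6 S + S y$
$h{\left(R,G \right)} = \sqrt{G^{2} + R^{2}}$
$J{\left(p \right)} = \left(p + \sqrt{4 + p^{2}}\right)^{2}$ ($J{\left(p \right)} = \left(\sqrt{p^{2} + \left(-2\right)^{2}} + p\right)^{2} = \left(\sqrt{p^{2} + 4} + p\right)^{2} = \left(\sqrt{4 + p^{2}} + p\right)^{2} = \left(p + \sqrt{4 + p^{2}}\right)^{2}$)
$\frac{984}{J{\left(X{\left(3,-3 \right)} \right)}} = \frac{984}{\left(- 3 \left(6 + 3\right) + \sqrt{4 + \left(- 3 \left(6 + 3\right)\right)^{2}}\right)^{2}} = \frac{984}{\left(\left(-3\right) 9 + \sqrt{4 + \left(\left(-3\right) 9\right)^{2}}\right)^{2}} = \frac{984}{\left(-27 + \sqrt{4 + \left(-27\right)^{2}}\right)^{2}} = \frac{984}{\left(-27 + \sqrt{4 + 729}\right)^{2}} = \frac{984}{\left(-27 + \sqrt{733}\right)^{2}}$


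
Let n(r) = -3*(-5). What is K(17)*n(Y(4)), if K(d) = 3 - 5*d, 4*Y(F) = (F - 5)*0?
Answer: -1230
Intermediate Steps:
Y(F) = 0 (Y(F) = ((F - 5)*0)/4 = ((-5 + F)*0)/4 = (¼)*0 = 0)
n(r) = 15
K(17)*n(Y(4)) = (3 - 5*17)*15 = (3 - 85)*15 = -82*15 = -1230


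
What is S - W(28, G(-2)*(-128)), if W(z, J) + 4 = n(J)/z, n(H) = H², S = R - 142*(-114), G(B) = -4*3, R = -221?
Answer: -478027/7 ≈ -68290.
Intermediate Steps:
G(B) = -12
S = 15967 (S = -221 - 142*(-114) = -221 + 16188 = 15967)
W(z, J) = -4 + J²/z
S - W(28, G(-2)*(-128)) = 15967 - (-4 + (-12*(-128))²/28) = 15967 - (-4 + 1536²*(1/28)) = 15967 - (-4 + 2359296*(1/28)) = 15967 - (-4 + 589824/7) = 15967 - 1*589796/7 = 15967 - 589796/7 = -478027/7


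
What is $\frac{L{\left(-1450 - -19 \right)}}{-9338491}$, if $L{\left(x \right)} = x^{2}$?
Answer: $- \frac{2047761}{9338491} \approx -0.21928$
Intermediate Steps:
$\frac{L{\left(-1450 - -19 \right)}}{-9338491} = \frac{\left(-1450 - -19\right)^{2}}{-9338491} = \left(-1450 + 19\right)^{2} \left(- \frac{1}{9338491}\right) = \left(-1431\right)^{2} \left(- \frac{1}{9338491}\right) = 2047761 \left(- \frac{1}{9338491}\right) = - \frac{2047761}{9338491}$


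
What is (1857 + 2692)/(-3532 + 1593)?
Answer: -4549/1939 ≈ -2.3461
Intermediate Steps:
(1857 + 2692)/(-3532 + 1593) = 4549/(-1939) = 4549*(-1/1939) = -4549/1939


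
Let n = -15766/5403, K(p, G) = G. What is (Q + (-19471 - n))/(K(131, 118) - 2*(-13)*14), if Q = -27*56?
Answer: -113355383/2604246 ≈ -43.527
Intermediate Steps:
Q = -1512
n = -15766/5403 (n = -15766*1/5403 = -15766/5403 ≈ -2.9180)
(Q + (-19471 - n))/(K(131, 118) - 2*(-13)*14) = (-1512 + (-19471 - 1*(-15766/5403)))/(118 - 2*(-13)*14) = (-1512 + (-19471 + 15766/5403))/(118 + 26*14) = (-1512 - 105186047/5403)/(118 + 364) = -113355383/5403/482 = -113355383/5403*1/482 = -113355383/2604246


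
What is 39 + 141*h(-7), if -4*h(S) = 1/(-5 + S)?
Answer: 671/16 ≈ 41.938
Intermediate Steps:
h(S) = -1/(4*(-5 + S))
39 + 141*h(-7) = 39 + 141*(-1/(-20 + 4*(-7))) = 39 + 141*(-1/(-20 - 28)) = 39 + 141*(-1/(-48)) = 39 + 141*(-1*(-1/48)) = 39 + 141*(1/48) = 39 + 47/16 = 671/16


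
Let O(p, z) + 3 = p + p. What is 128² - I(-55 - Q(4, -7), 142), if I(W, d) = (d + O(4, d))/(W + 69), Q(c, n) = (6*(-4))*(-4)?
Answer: 1343635/82 ≈ 16386.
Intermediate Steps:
Q(c, n) = 96 (Q(c, n) = -24*(-4) = 96)
O(p, z) = -3 + 2*p (O(p, z) = -3 + (p + p) = -3 + 2*p)
I(W, d) = (5 + d)/(69 + W) (I(W, d) = (d + (-3 + 2*4))/(W + 69) = (d + (-3 + 8))/(69 + W) = (d + 5)/(69 + W) = (5 + d)/(69 + W))
128² - I(-55 - Q(4, -7), 142) = 128² - (5 + 142)/(69 + (-55 - 1*96)) = 16384 - 147/(69 + (-55 - 96)) = 16384 - 147/(69 - 151) = 16384 - 147/(-82) = 16384 - (-1)*147/82 = 16384 - 1*(-147/82) = 16384 + 147/82 = 1343635/82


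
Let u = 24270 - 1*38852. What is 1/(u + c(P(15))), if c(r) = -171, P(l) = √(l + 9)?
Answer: -1/14753 ≈ -6.7783e-5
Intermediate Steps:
P(l) = √(9 + l)
u = -14582 (u = 24270 - 38852 = -14582)
1/(u + c(P(15))) = 1/(-14582 - 171) = 1/(-14753) = -1/14753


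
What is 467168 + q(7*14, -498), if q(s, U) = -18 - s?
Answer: 467052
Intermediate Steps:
467168 + q(7*14, -498) = 467168 + (-18 - 7*14) = 467168 + (-18 - 1*98) = 467168 + (-18 - 98) = 467168 - 116 = 467052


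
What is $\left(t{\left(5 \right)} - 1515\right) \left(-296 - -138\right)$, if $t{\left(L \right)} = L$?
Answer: $238580$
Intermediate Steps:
$\left(t{\left(5 \right)} - 1515\right) \left(-296 - -138\right) = \left(5 - 1515\right) \left(-296 - -138\right) = - 1510 \left(-296 + 138\right) = \left(-1510\right) \left(-158\right) = 238580$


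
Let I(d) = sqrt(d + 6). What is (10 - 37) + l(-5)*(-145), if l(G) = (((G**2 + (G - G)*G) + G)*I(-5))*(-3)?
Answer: 8673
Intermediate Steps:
I(d) = sqrt(6 + d)
l(G) = -3*G - 3*G**2 (l(G) = (((G**2 + (G - G)*G) + G)*sqrt(6 - 5))*(-3) = (((G**2 + 0*G) + G)*sqrt(1))*(-3) = (((G**2 + 0) + G)*1)*(-3) = ((G**2 + G)*1)*(-3) = ((G + G**2)*1)*(-3) = (G + G**2)*(-3) = -3*G - 3*G**2)
(10 - 37) + l(-5)*(-145) = (10 - 37) - 3*(-5)*(1 - 5)*(-145) = -27 - 3*(-5)*(-4)*(-145) = -27 - 60*(-145) = -27 + 8700 = 8673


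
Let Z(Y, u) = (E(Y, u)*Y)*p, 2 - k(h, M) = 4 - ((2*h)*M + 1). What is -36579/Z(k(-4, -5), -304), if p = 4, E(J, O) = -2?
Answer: 12193/104 ≈ 117.24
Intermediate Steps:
k(h, M) = -1 + 2*M*h (k(h, M) = 2 - (4 - ((2*h)*M + 1)) = 2 - (4 - (2*M*h + 1)) = 2 - (4 - (1 + 2*M*h)) = 2 - (4 + (-1 - 2*M*h)) = 2 - (3 - 2*M*h) = 2 + (-3 + 2*M*h) = -1 + 2*M*h)
Z(Y, u) = -8*Y (Z(Y, u) = -2*Y*4 = -8*Y)
-36579/Z(k(-4, -5), -304) = -36579*(-1/(8*(-1 + 2*(-5)*(-4)))) = -36579*(-1/(8*(-1 + 40))) = -36579/((-8*39)) = -36579/(-312) = -36579*(-1/312) = 12193/104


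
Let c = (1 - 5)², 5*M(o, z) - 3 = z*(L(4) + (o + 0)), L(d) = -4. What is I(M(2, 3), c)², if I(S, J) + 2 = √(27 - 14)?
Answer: (2 - √13)² ≈ 2.5778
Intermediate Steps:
M(o, z) = ⅗ + z*(-4 + o)/5 (M(o, z) = ⅗ + (z*(-4 + (o + 0)))/5 = ⅗ + (z*(-4 + o))/5 = ⅗ + z*(-4 + o)/5)
c = 16 (c = (-4)² = 16)
I(S, J) = -2 + √13 (I(S, J) = -2 + √(27 - 14) = -2 + √13)
I(M(2, 3), c)² = (-2 + √13)²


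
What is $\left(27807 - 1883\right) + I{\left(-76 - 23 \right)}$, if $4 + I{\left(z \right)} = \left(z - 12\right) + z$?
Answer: $25710$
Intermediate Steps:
$I{\left(z \right)} = -16 + 2 z$ ($I{\left(z \right)} = -4 + \left(\left(z - 12\right) + z\right) = -4 + \left(\left(-12 + z\right) + z\right) = -4 + \left(-12 + 2 z\right) = -16 + 2 z$)
$\left(27807 - 1883\right) + I{\left(-76 - 23 \right)} = \left(27807 - 1883\right) + \left(-16 + 2 \left(-76 - 23\right)\right) = 25924 + \left(-16 + 2 \left(-76 - 23\right)\right) = 25924 + \left(-16 + 2 \left(-99\right)\right) = 25924 - 214 = 25710$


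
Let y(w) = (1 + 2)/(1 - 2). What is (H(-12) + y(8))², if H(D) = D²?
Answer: 19881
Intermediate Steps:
y(w) = -3 (y(w) = 3/(-1) = 3*(-1) = -3)
(H(-12) + y(8))² = ((-12)² - 3)² = (144 - 3)² = 141² = 19881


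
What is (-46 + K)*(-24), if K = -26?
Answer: 1728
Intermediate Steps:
(-46 + K)*(-24) = (-46 - 26)*(-24) = -72*(-24) = 1728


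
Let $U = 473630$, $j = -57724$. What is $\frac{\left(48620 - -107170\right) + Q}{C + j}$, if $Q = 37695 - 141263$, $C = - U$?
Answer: $- \frac{26111}{265677} \approx -0.098281$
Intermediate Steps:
$C = -473630$ ($C = \left(-1\right) 473630 = -473630$)
$Q = -103568$ ($Q = 37695 - 141263 = -103568$)
$\frac{\left(48620 - -107170\right) + Q}{C + j} = \frac{\left(48620 - -107170\right) - 103568}{-473630 - 57724} = \frac{\left(48620 + 107170\right) - 103568}{-531354} = \left(155790 - 103568\right) \left(- \frac{1}{531354}\right) = 52222 \left(- \frac{1}{531354}\right) = - \frac{26111}{265677}$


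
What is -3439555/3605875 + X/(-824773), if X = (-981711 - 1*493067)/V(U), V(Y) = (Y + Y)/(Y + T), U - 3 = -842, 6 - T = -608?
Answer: -50910259499206/71291707954675 ≈ -0.71411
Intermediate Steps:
T = 614 (T = 6 - 1*(-608) = 6 + 608 = 614)
U = -839 (U = 3 - 842 = -839)
V(Y) = 2*Y/(614 + Y) (V(Y) = (Y + Y)/(Y + 614) = (2*Y)/(614 + Y) = 2*Y/(614 + Y))
X = -165912525/839 (X = (-981711 - 1*493067)/((2*(-839)/(614 - 839))) = (-981711 - 493067)/((2*(-839)/(-225))) = -1474778/(2*(-839)*(-1/225)) = -1474778/1678/225 = -1474778*225/1678 = -165912525/839 ≈ -1.9775e+5)
-3439555/3605875 + X/(-824773) = -3439555/3605875 - 165912525/839/(-824773) = -3439555*1/3605875 - 165912525/839*(-1/824773) = -98273/103025 + 165912525/691984547 = -50910259499206/71291707954675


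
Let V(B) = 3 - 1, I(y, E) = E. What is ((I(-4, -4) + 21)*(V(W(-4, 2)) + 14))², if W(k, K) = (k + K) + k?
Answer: 73984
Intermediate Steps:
W(k, K) = K + 2*k (W(k, K) = (K + k) + k = K + 2*k)
V(B) = 2
((I(-4, -4) + 21)*(V(W(-4, 2)) + 14))² = ((-4 + 21)*(2 + 14))² = (17*16)² = 272² = 73984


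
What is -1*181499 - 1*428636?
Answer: -610135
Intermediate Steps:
-1*181499 - 1*428636 = -181499 - 428636 = -610135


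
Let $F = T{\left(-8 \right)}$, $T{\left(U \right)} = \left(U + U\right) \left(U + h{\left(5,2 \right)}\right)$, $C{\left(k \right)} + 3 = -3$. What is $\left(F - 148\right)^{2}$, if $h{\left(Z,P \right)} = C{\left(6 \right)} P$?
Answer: $29584$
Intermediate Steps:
$C{\left(k \right)} = -6$ ($C{\left(k \right)} = -3 - 3 = -6$)
$h{\left(Z,P \right)} = - 6 P$
$T{\left(U \right)} = 2 U \left(-12 + U\right)$ ($T{\left(U \right)} = \left(U + U\right) \left(U - 12\right) = 2 U \left(U - 12\right) = 2 U \left(-12 + U\right)$)
$F = 320$ ($F = 2 \left(-8\right) \left(-12 - 8\right) = 2 \left(-8\right) \left(-20\right) = 320$)
$\left(F - 148\right)^{2} = \left(320 - 148\right)^{2} = 172^{2} = 29584$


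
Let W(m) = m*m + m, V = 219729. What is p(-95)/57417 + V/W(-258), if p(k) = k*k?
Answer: 4404863881/1269030534 ≈ 3.4710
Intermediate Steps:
p(k) = k**2
W(m) = m + m**2 (W(m) = m**2 + m = m + m**2)
p(-95)/57417 + V/W(-258) = (-95)**2/57417 + 219729/((-258*(1 - 258))) = 9025*(1/57417) + 219729/((-258*(-257))) = 9025/57417 + 219729/66306 = 9025/57417 + 219729*(1/66306) = 9025/57417 + 73243/22102 = 4404863881/1269030534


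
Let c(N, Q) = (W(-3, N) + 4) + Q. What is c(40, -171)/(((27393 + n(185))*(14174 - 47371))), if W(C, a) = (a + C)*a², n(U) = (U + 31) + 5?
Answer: -59033/916701958 ≈ -6.4397e-5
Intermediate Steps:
n(U) = 36 + U (n(U) = (31 + U) + 5 = 36 + U)
W(C, a) = a²*(C + a) (W(C, a) = (C + a)*a² = a²*(C + a))
c(N, Q) = 4 + Q + N²*(-3 + N) (c(N, Q) = (N²*(-3 + N) + 4) + Q = (4 + N²*(-3 + N)) + Q = 4 + Q + N²*(-3 + N))
c(40, -171)/(((27393 + n(185))*(14174 - 47371))) = (4 - 171 + 40²*(-3 + 40))/(((27393 + (36 + 185))*(14174 - 47371))) = (4 - 171 + 1600*37)/(((27393 + 221)*(-33197))) = (4 - 171 + 59200)/((27614*(-33197))) = 59033/(-916701958) = 59033*(-1/916701958) = -59033/916701958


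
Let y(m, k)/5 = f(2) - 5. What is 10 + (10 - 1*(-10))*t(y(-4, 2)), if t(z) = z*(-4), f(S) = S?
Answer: 1210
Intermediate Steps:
y(m, k) = -15 (y(m, k) = 5*(2 - 5) = 5*(-3) = -15)
t(z) = -4*z
10 + (10 - 1*(-10))*t(y(-4, 2)) = 10 + (10 - 1*(-10))*(-4*(-15)) = 10 + (10 + 10)*60 = 10 + 20*60 = 10 + 1200 = 1210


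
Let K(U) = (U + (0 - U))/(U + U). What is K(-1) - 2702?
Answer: -2702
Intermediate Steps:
K(U) = 0 (K(U) = (U - U)/((2*U)) = 0*(1/(2*U)) = 0)
K(-1) - 2702 = 0 - 2702 = -2702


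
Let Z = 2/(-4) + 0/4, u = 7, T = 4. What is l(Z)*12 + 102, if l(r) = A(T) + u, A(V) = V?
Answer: 234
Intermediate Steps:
Z = -½ (Z = 2*(-¼) + 0*(¼) = -½ + 0 = -½ ≈ -0.50000)
l(r) = 11 (l(r) = 4 + 7 = 11)
l(Z)*12 + 102 = 11*12 + 102 = 132 + 102 = 234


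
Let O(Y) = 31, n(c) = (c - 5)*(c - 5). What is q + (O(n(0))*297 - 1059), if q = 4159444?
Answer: 4167592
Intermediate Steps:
n(c) = (-5 + c)² (n(c) = (-5 + c)*(-5 + c) = (-5 + c)²)
q + (O(n(0))*297 - 1059) = 4159444 + (31*297 - 1059) = 4159444 + (9207 - 1059) = 4159444 + 8148 = 4167592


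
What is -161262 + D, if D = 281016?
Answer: 119754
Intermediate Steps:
-161262 + D = -161262 + 281016 = 119754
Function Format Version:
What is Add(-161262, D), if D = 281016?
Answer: 119754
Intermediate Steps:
Add(-161262, D) = Add(-161262, 281016) = 119754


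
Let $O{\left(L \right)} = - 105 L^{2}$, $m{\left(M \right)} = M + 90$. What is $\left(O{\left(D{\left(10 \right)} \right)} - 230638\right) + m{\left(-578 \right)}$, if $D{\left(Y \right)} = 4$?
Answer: $-232806$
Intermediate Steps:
$m{\left(M \right)} = 90 + M$
$\left(O{\left(D{\left(10 \right)} \right)} - 230638\right) + m{\left(-578 \right)} = \left(- 105 \cdot 4^{2} - 230638\right) + \left(90 - 578\right) = \left(\left(-105\right) 16 - 230638\right) - 488 = \left(-1680 - 230638\right) - 488 = -232318 - 488 = -232806$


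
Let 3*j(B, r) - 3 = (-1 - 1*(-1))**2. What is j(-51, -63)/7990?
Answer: 1/7990 ≈ 0.00012516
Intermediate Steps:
j(B, r) = 1 (j(B, r) = 1 + (-1 - 1*(-1))**2/3 = 1 + (-1 + 1)**2/3 = 1 + (1/3)*0**2 = 1 + (1/3)*0 = 1 + 0 = 1)
j(-51, -63)/7990 = 1/7990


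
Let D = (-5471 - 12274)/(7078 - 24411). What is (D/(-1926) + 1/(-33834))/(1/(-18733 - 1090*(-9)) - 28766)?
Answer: 157086363334/8053250992826792913 ≈ 1.9506e-8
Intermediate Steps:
D = 17745/17333 (D = -17745/(-17333) = -17745*(-1/17333) = 17745/17333 ≈ 1.0238)
(D/(-1926) + 1/(-33834))/(1/(-18733 - 1090*(-9)) - 28766) = ((17745/17333)/(-1926) + 1/(-33834))/(1/(-18733 - 1090*(-9)) - 28766) = ((17745/17333)*(-1/1926) - 1/33834)/(1/(-18733 + 9810) - 28766) = (-5915/11127786 - 1/33834)/(1/(-8923) - 28766) = -17604658/(31374792627*(-1/8923 - 28766)) = -17604658/(31374792627*(-256679019/8923)) = -17604658/31374792627*(-8923/256679019) = 157086363334/8053250992826792913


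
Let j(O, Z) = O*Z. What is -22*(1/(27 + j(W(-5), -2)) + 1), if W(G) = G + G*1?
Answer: -1056/47 ≈ -22.468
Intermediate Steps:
W(G) = 2*G (W(G) = G + G = 2*G)
-22*(1/(27 + j(W(-5), -2)) + 1) = -22*(1/(27 + (2*(-5))*(-2)) + 1) = -22*(1/(27 - 10*(-2)) + 1) = -22*(1/(27 + 20) + 1) = -22*(1/47 + 1) = -22*48/47 = -1056/47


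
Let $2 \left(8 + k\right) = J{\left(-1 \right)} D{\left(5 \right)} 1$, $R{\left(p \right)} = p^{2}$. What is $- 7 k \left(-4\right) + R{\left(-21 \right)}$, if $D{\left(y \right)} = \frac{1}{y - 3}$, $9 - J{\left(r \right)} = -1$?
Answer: $287$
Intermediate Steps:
$J{\left(r \right)} = 10$ ($J{\left(r \right)} = 9 - -1 = 9 + 1 = 10$)
$D{\left(y \right)} = \frac{1}{-3 + y}$
$k = - \frac{11}{2}$ ($k = -8 + \frac{\frac{10}{-3 + 5} \cdot 1}{2} = -8 + \frac{\frac{10}{2} \cdot 1}{2} = -8 + \frac{10 \cdot \frac{1}{2} \cdot 1}{2} = -8 + \frac{5 \cdot 1}{2} = -8 + \frac{1}{2} \cdot 5 = -8 + \frac{5}{2} = - \frac{11}{2} \approx -5.5$)
$- 7 k \left(-4\right) + R{\left(-21 \right)} = \left(-7\right) \left(- \frac{11}{2}\right) \left(-4\right) + \left(-21\right)^{2} = \frac{77}{2} \left(-4\right) + 441 = -154 + 441 = 287$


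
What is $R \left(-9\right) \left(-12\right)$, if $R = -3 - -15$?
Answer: $1296$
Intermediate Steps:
$R = 12$ ($R = -3 + 15 = 12$)
$R \left(-9\right) \left(-12\right) = 12 \left(-9\right) \left(-12\right) = \left(-108\right) \left(-12\right) = 1296$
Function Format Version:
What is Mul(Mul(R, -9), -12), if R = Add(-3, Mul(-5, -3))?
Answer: 1296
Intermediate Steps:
R = 12 (R = Add(-3, 15) = 12)
Mul(Mul(R, -9), -12) = Mul(Mul(12, -9), -12) = Mul(-108, -12) = 1296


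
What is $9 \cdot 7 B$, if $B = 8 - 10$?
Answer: $-126$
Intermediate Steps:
$B = -2$
$9 \cdot 7 B = 9 \cdot 7 \left(-2\right) = 63 \left(-2\right) = -126$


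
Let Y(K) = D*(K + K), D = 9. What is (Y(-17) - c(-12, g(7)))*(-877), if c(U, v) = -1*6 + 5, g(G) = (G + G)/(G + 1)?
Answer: 267485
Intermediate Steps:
g(G) = 2*G/(1 + G) (g(G) = (2*G)/(1 + G) = 2*G/(1 + G))
c(U, v) = -1 (c(U, v) = -6 + 5 = -1)
Y(K) = 18*K (Y(K) = 9*(K + K) = 9*(2*K) = 18*K)
(Y(-17) - c(-12, g(7)))*(-877) = (18*(-17) - 1*(-1))*(-877) = (-306 + 1)*(-877) = -305*(-877) = 267485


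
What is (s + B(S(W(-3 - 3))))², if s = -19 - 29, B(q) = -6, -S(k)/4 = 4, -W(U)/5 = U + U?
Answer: 2916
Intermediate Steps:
W(U) = -10*U (W(U) = -5*(U + U) = -10*U)
S(k) = -16 (S(k) = -4*4 = -16)
s = -48
(s + B(S(W(-3 - 3))))² = (-48 - 6)² = (-54)² = 2916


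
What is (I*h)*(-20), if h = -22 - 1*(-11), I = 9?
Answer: 1980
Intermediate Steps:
h = -11 (h = -22 + 11 = -11)
(I*h)*(-20) = (9*(-11))*(-20) = -99*(-20) = 1980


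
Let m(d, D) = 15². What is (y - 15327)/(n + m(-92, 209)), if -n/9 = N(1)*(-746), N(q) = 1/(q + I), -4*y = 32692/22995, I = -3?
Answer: 176226269/36010170 ≈ 4.8938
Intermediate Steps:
m(d, D) = 225
y = -8173/22995 ≈ -0.35542
N(q) = 1/(-3 + q) (N(q) = 1/(q - 3) = 1/(-3 + q))
n = -3357 (n = -9*(-746)/(-3 + 1) = -9*(-746)/(-2) = -(-9)*(-746)/2 = -9*373 = -3357)
(y - 15327)/(n + m(-92, 209)) = (-8173/22995 - 15327)/(-3357 + 225) = -352452538/22995/(-3132) = -352452538/22995*(-1/3132) = 176226269/36010170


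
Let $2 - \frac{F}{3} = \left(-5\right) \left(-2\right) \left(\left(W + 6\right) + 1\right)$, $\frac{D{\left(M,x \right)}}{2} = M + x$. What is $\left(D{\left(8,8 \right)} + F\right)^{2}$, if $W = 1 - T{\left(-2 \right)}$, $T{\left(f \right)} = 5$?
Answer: $2704$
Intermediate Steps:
$D{\left(M,x \right)} = 2 M + 2 x$ ($D{\left(M,x \right)} = 2 \left(M + x\right) = 2 M + 2 x$)
$W = -4$ ($W = 1 - 5 = -4$)
$F = -84$ ($F = 6 - 3 \left(-5\right) \left(-2\right) \left(\left(-4 + 6\right) + 1\right) = 6 - 3 \cdot 10 \left(2 + 1\right) = 6 - 3 \cdot 10 \cdot 3 = 6 - 90 = -84$)
$\left(D{\left(8,8 \right)} + F\right)^{2} = \left(\left(2 \cdot 8 + 2 \cdot 8\right) - 84\right)^{2} = \left(\left(16 + 16\right) - 84\right)^{2} = \left(32 - 84\right)^{2} = \left(-52\right)^{2} = 2704$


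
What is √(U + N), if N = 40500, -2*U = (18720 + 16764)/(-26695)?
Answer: √28861706135190/26695 ≈ 201.25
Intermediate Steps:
U = 17742/26695 (U = -(18720 + 16764)/(2*(-26695)) = -17742*(-1)/26695 = -½*(-35484/26695) = 17742/26695 ≈ 0.66462)
√(U + N) = √(17742/26695 + 40500) = √(1081165242/26695) = √28861706135190/26695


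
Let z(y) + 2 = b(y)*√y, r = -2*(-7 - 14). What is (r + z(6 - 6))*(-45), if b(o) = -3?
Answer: -1800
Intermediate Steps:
r = 42 (r = -2*(-21) = 42)
z(y) = -2 - 3*√y
(r + z(6 - 6))*(-45) = (42 + (-2 - 3*√(6 - 6)))*(-45) = (42 + (-2 - 3*√0))*(-45) = (42 + (-2 - 3*0))*(-45) = (42 + (-2 + 0))*(-45) = (42 - 2)*(-45) = 40*(-45) = -1800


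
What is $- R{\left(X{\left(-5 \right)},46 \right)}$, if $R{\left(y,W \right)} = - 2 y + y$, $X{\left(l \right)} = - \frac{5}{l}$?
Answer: $1$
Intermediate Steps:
$R{\left(y,W \right)} = - y$
$- R{\left(X{\left(-5 \right)},46 \right)} = - \left(-1\right) \left(- \frac{5}{-5}\right) = - \left(-1\right) \left(\left(-5\right) \left(- \frac{1}{5}\right)\right) = - \left(-1\right) 1 = \left(-1\right) \left(-1\right) = 1$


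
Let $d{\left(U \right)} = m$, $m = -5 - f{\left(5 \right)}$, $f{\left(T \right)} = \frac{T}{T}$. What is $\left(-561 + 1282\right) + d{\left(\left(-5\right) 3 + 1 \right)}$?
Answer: $715$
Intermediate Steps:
$f{\left(T \right)} = 1$
$m = -6$ ($m = -5 - 1 = -6$)
$d{\left(U \right)} = -6$
$\left(-561 + 1282\right) + d{\left(\left(-5\right) 3 + 1 \right)} = \left(-561 + 1282\right) - 6 = 721 - 6 = 715$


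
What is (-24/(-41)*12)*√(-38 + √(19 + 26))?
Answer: 288*√(-38 + 3*√5)/41 ≈ 39.294*I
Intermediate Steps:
(-24/(-41)*12)*√(-38 + √(19 + 26)) = (-24*(-1/41)*12)*√(-38 + √45) = ((24/41)*12)*√(-38 + 3*√5) = 288*√(-38 + 3*√5)/41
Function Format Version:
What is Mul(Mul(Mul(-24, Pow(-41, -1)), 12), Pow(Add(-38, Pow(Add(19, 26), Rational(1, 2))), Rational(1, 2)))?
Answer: Mul(Rational(288, 41), Pow(Add(-38, Mul(3, Pow(5, Rational(1, 2)))), Rational(1, 2))) ≈ Mul(39.294, I)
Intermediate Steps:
Mul(Mul(Mul(-24, Pow(-41, -1)), 12), Pow(Add(-38, Pow(Add(19, 26), Rational(1, 2))), Rational(1, 2))) = Mul(Mul(Mul(-24, Rational(-1, 41)), 12), Pow(Add(-38, Pow(45, Rational(1, 2))), Rational(1, 2))) = Mul(Mul(Rational(24, 41), 12), Pow(Add(-38, Mul(3, Pow(5, Rational(1, 2)))), Rational(1, 2))) = Mul(Rational(288, 41), Pow(Add(-38, Mul(3, Pow(5, Rational(1, 2)))), Rational(1, 2)))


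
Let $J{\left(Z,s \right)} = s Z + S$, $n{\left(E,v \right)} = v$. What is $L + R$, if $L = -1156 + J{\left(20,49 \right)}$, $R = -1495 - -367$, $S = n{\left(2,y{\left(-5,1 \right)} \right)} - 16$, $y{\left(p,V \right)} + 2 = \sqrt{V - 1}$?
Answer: $-1322$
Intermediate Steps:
$y{\left(p,V \right)} = -2 + \sqrt{-1 + V}$ ($y{\left(p,V \right)} = -2 + \sqrt{V - 1} = -2 + \sqrt{-1 + V}$)
$S = -18$ ($S = \left(-2 + \sqrt{-1 + 1}\right) - 16 = \left(-2 + \sqrt{0}\right) - 16 = \left(-2 + 0\right) - 16 = -2 - 16 = -18$)
$J{\left(Z,s \right)} = -18 + Z s$ ($J{\left(Z,s \right)} = s Z - 18 = Z s - 18 = -18 + Z s$)
$R = -1128$ ($R = -1495 + 367 = -1128$)
$L = -194$ ($L = -1156 + \left(-18 + 20 \cdot 49\right) = -1156 + \left(-18 + 980\right) = -1156 + 962 = -194$)
$L + R = -194 - 1128 = -1322$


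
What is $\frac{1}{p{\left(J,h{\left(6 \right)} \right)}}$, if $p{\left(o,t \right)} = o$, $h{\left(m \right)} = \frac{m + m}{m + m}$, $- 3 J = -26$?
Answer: $\frac{3}{26} \approx 0.11538$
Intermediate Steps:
$J = \frac{26}{3}$ ($J = \left(- \frac{1}{3}\right) \left(-26\right) = \frac{26}{3} \approx 8.6667$)
$h{\left(m \right)} = 1$ ($h{\left(m \right)} = \frac{2 m}{2 m} = 2 m \frac{1}{2 m} = 1$)
$\frac{1}{p{\left(J,h{\left(6 \right)} \right)}} = \frac{1}{\frac{26}{3}} = \frac{3}{26}$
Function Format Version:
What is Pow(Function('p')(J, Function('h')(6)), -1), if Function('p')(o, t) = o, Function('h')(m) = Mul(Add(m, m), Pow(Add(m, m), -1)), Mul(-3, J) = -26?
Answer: Rational(3, 26) ≈ 0.11538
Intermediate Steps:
J = Rational(26, 3) (J = Mul(Rational(-1, 3), -26) = Rational(26, 3) ≈ 8.6667)
Function('h')(m) = 1 (Function('h')(m) = Mul(Mul(2, m), Pow(Mul(2, m), -1)) = Mul(Mul(2, m), Mul(Rational(1, 2), Pow(m, -1))) = 1)
Pow(Function('p')(J, Function('h')(6)), -1) = Pow(Rational(26, 3), -1) = Rational(3, 26)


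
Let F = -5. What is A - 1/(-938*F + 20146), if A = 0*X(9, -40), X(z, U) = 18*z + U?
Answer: -1/24836 ≈ -4.0264e-5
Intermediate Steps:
X(z, U) = U + 18*z
A = 0 (A = 0*(-40 + 18*9) = 0*(-40 + 162) = 0*122 = 0)
A - 1/(-938*F + 20146) = 0 - 1/(-938*(-5) + 20146) = 0 - 1/(4690 + 20146) = 0 - 1/24836 = -1/24836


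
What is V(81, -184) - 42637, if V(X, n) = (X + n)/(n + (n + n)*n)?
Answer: -2879191439/67528 ≈ -42637.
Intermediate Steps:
V(X, n) = (X + n)/(n + 2*n²) (V(X, n) = (X + n)/(n + (2*n)*n) = (X + n)/(n + 2*n²))
V(81, -184) - 42637 = (81 - 184)/((-184)*(1 + 2*(-184))) - 42637 = -1/184*(-103)/(1 - 368) - 42637 = -1/184*(-103)/(-367) - 42637 = -1/184*(-1/367)*(-103) - 42637 = -103/67528 - 42637 = -2879191439/67528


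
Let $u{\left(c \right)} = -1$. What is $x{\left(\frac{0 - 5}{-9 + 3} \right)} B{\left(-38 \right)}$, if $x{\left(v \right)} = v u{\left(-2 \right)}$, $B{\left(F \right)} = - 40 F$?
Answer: $- \frac{3800}{3} \approx -1266.7$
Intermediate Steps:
$x{\left(v \right)} = - v$ ($x{\left(v \right)} = v \left(-1\right) = - v$)
$x{\left(\frac{0 - 5}{-9 + 3} \right)} B{\left(-38 \right)} = - \frac{0 - 5}{-9 + 3} \left(\left(-40\right) \left(-38\right)\right) = - \frac{-5}{-6} \cdot 1520 = - \frac{\left(-5\right) \left(-1\right)}{6} \cdot 1520 = \left(-1\right) \frac{5}{6} \cdot 1520 = \left(- \frac{5}{6}\right) 1520 = - \frac{3800}{3}$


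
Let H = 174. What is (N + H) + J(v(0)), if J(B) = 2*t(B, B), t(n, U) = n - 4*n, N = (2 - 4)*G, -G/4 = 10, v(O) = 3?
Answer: 236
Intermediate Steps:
G = -40 (G = -4*10 = -40)
N = 80 (N = (2 - 4)*(-40) = -2*(-40) = 80)
t(n, U) = -3*n
J(B) = -6*B (J(B) = 2*(-3*B) = -6*B)
(N + H) + J(v(0)) = (80 + 174) - 6*3 = 254 - 18 = 236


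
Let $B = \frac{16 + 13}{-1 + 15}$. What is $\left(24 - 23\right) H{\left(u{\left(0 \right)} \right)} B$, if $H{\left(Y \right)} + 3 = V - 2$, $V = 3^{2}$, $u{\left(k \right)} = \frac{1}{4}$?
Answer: $\frac{58}{7} \approx 8.2857$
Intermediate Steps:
$u{\left(k \right)} = \frac{1}{4}$
$V = 9$
$H{\left(Y \right)} = 4$ ($H{\left(Y \right)} = -3 + \left(9 - 2\right) = -3 + 7 = 4$)
$B = \frac{29}{14} \approx 2.0714$
$\left(24 - 23\right) H{\left(u{\left(0 \right)} \right)} B = \left(24 - 23\right) 4 \cdot \frac{29}{14} = 1 \cdot 4 \cdot \frac{29}{14} = 4 \cdot \frac{29}{14} = \frac{58}{7}$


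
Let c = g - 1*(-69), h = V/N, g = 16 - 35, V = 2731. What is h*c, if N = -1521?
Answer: -136550/1521 ≈ -89.776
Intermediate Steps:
g = -19
h = -2731/1521 (h = 2731/(-1521) = 2731*(-1/1521) = -2731/1521 ≈ -1.7955)
c = 50 (c = -19 - 1*(-69) = -19 + 69 = 50)
h*c = -2731/1521*50 = -136550/1521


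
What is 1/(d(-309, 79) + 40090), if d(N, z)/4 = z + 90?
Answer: 1/40766 ≈ 2.4530e-5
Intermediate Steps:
d(N, z) = 360 + 4*z (d(N, z) = 4*(z + 90) = 4*(90 + z) = 360 + 4*z)
1/(d(-309, 79) + 40090) = 1/((360 + 4*79) + 40090) = 1/((360 + 316) + 40090) = 1/(676 + 40090) = 1/40766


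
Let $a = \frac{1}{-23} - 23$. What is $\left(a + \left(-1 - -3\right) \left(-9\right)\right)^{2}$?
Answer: $\frac{891136}{529} \approx 1684.6$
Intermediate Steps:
$a = - \frac{530}{23}$ ($a = - \frac{1}{23} - 23 = - \frac{530}{23} \approx -23.043$)
$\left(a + \left(-1 - -3\right) \left(-9\right)\right)^{2} = \left(- \frac{530}{23} + \left(-1 - -3\right) \left(-9\right)\right)^{2} = \left(- \frac{530}{23} + \left(-1 + 3\right) \left(-9\right)\right)^{2} = \left(- \frac{530}{23} + 2 \left(-9\right)\right)^{2} = \left(- \frac{530}{23} - 18\right)^{2} = \left(- \frac{944}{23}\right)^{2} = \frac{891136}{529}$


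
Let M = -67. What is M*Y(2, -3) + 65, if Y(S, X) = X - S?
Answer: 400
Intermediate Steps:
M*Y(2, -3) + 65 = -67*(-3 - 1*2) + 65 = -67*(-3 - 2) + 65 = -67*(-5) + 65 = 335 + 65 = 400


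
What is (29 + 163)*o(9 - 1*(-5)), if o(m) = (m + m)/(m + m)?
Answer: 192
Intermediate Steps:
o(m) = 1 (o(m) = (2*m)/((2*m)) = (2*m)*(1/(2*m)) = 1)
(29 + 163)*o(9 - 1*(-5)) = (29 + 163)*1 = 192*1 = 192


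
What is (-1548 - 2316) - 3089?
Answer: -6953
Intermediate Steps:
(-1548 - 2316) - 3089 = -3864 - 3089 = -6953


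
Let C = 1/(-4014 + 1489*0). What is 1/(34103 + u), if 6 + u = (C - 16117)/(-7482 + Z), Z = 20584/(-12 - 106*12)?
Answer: 3220389384/109812539045621 ≈ 2.9326e-5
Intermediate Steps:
C = -1/4014 (C = 1/(-4014 + 0) = 1/(-4014) = -1/4014 ≈ -0.00024913)
Z = -5146/321 (Z = 20584/(-12 - 1272) = 20584/(-1284) = 20584*(-1/1284) = -5146/321 ≈ -16.031)
u = -12400116931/3220389384 (u = -6 + (-1/4014 - 16117)/(-7482 - 5146/321) = -6 - 64693639/(4014*(-2406868/321)) = -6 - 64693639/4014*(-321/2406868) = -6 + 6922219373/3220389384 = -12400116931/3220389384 ≈ -3.8505)
1/(34103 + u) = 1/(34103 - 12400116931/3220389384) = 1/(109812539045621/3220389384) = 3220389384/109812539045621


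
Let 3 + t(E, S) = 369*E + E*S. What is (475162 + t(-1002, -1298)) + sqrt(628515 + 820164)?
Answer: 1406017 + sqrt(1448679) ≈ 1.4072e+6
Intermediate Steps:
t(E, S) = -3 + 369*E + E*S (t(E, S) = -3 + (369*E + E*S) = -3 + 369*E + E*S)
(475162 + t(-1002, -1298)) + sqrt(628515 + 820164) = (475162 + (-3 + 369*(-1002) - 1002*(-1298))) + sqrt(628515 + 820164) = (475162 + (-3 - 369738 + 1300596)) + sqrt(1448679) = (475162 + 930855) + sqrt(1448679) = 1406017 + sqrt(1448679)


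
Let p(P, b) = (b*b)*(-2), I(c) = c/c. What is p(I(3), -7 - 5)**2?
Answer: 82944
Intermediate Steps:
I(c) = 1
p(P, b) = -2*b**2 (p(P, b) = b**2*(-2) = -2*b**2)
p(I(3), -7 - 5)**2 = (-2*(-7 - 5)**2)**2 = (-2*(-12)**2)**2 = (-2*144)**2 = (-288)**2 = 82944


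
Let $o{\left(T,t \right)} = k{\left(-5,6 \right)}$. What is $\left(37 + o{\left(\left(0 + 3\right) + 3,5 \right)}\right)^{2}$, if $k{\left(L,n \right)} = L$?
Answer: $1024$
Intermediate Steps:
$o{\left(T,t \right)} = -5$
$\left(37 + o{\left(\left(0 + 3\right) + 3,5 \right)}\right)^{2} = \left(37 - 5\right)^{2} = 32^{2} = 1024$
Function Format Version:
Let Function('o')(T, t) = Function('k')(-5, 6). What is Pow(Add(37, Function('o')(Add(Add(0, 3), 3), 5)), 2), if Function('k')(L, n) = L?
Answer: 1024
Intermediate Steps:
Function('o')(T, t) = -5
Pow(Add(37, Function('o')(Add(Add(0, 3), 3), 5)), 2) = Pow(Add(37, -5), 2) = Pow(32, 2) = 1024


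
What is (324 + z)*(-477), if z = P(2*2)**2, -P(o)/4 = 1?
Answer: -162180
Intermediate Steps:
P(o) = -4 (P(o) = -4*1 = -4)
z = 16 (z = (-4)**2 = 16)
(324 + z)*(-477) = (324 + 16)*(-477) = 340*(-477) = -162180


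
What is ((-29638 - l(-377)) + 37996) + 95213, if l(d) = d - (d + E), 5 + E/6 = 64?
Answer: 103925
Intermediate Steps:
E = 354 (E = -30 + 6*64 = -30 + 384 = 354)
l(d) = -354 (l(d) = d - (d + 354) = d - (354 + d) = d + (-354 - d) = -354)
((-29638 - l(-377)) + 37996) + 95213 = ((-29638 - 1*(-354)) + 37996) + 95213 = ((-29638 + 354) + 37996) + 95213 = (-29284 + 37996) + 95213 = 8712 + 95213 = 103925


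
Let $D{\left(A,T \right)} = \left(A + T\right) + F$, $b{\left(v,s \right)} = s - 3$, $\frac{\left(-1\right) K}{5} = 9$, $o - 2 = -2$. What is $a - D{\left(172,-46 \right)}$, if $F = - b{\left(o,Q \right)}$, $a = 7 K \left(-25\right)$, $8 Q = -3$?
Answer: $\frac{61965}{8} \approx 7745.6$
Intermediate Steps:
$Q = - \frac{3}{8}$ ($Q = \frac{1}{8} \left(-3\right) = - \frac{3}{8} \approx -0.375$)
$o = 0$ ($o = 2 - 2 = 0$)
$K = -45$ ($K = \left(-5\right) 9 = -45$)
$b{\left(v,s \right)} = -3 + s$ ($b{\left(v,s \right)} = s - 3 = -3 + s$)
$a = 7875$ ($a = 7 \left(-45\right) \left(-25\right) = \left(-315\right) \left(-25\right) = 7875$)
$F = \frac{27}{8}$ ($F = - (-3 - \frac{3}{8}) = \left(-1\right) \left(- \frac{27}{8}\right) = \frac{27}{8} \approx 3.375$)
$D{\left(A,T \right)} = \frac{27}{8} + A + T$ ($D{\left(A,T \right)} = \left(A + T\right) + \frac{27}{8} = \frac{27}{8} + A + T$)
$a - D{\left(172,-46 \right)} = 7875 - \left(\frac{27}{8} + 172 - 46\right) = 7875 - \frac{1035}{8} = \frac{61965}{8}$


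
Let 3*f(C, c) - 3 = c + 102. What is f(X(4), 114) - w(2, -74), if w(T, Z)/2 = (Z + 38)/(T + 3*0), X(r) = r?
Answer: 109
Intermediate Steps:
w(T, Z) = 2*(38 + Z)/T (w(T, Z) = 2*((Z + 38)/(T + 3*0)) = 2*((38 + Z)/(T + 0)) = 2*((38 + Z)/T) = 2*(38 + Z)/T)
f(C, c) = 35 + c/3 (f(C, c) = 1 + (c + 102)/3 = 1 + (102 + c)/3 = 1 + (34 + c/3) = 35 + c/3)
f(X(4), 114) - w(2, -74) = (35 + (⅓)*114) - 2*(38 - 74)/2 = (35 + 38) - 2*(-36)/2 = 73 - 1*(-36) = 73 + 36 = 109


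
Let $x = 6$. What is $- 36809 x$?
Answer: $-220854$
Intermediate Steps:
$- 36809 x = \left(-36809\right) 6 = -220854$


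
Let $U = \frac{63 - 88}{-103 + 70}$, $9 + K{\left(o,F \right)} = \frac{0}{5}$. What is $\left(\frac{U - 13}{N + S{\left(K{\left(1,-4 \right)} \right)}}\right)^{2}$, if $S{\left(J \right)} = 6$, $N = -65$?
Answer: $\frac{163216}{3790809} \approx 0.043056$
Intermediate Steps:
$K{\left(o,F \right)} = -9$ ($K{\left(o,F \right)} = -9 + \frac{0}{5} = -9 + 0 \cdot \frac{1}{5} = -9 + 0 = -9$)
$U = \frac{25}{33}$ ($U = - \frac{25}{-33} = \left(-25\right) \left(- \frac{1}{33}\right) = \frac{25}{33} \approx 0.75758$)
$\left(\frac{U - 13}{N + S{\left(K{\left(1,-4 \right)} \right)}}\right)^{2} = \left(\frac{\frac{25}{33} - 13}{-65 + 6}\right)^{2} = \left(- \frac{404}{33 \left(-59\right)}\right)^{2} = \left(\left(- \frac{404}{33}\right) \left(- \frac{1}{59}\right)\right)^{2} = \left(\frac{404}{1947}\right)^{2} = \frac{163216}{3790809}$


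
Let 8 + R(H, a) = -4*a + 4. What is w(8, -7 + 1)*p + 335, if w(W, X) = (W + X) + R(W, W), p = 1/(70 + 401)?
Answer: 157751/471 ≈ 334.93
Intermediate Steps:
R(H, a) = -4 - 4*a (R(H, a) = -8 + (-4*a + 4) = -8 + (4 - 4*a) = -4 - 4*a)
p = 1/471 ≈ 0.0021231
w(W, X) = -4 + X - 3*W (w(W, X) = (W + X) + (-4 - 4*W) = -4 + X - 3*W)
w(8, -7 + 1)*p + 335 = (-4 + (-7 + 1) - 3*8)*(1/471) + 335 = (-4 - 6 - 24)*(1/471) + 335 = -34*1/471 + 335 = -34/471 + 335 = 157751/471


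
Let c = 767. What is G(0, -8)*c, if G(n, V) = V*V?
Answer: 49088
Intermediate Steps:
G(n, V) = V²
G(0, -8)*c = (-8)²*767 = 64*767 = 49088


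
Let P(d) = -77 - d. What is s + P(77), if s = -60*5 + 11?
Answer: -443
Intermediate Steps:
s = -289 (s = -300 + 11 = -289)
s + P(77) = -289 + (-77 - 1*77) = -289 + (-77 - 77) = -289 - 154 = -443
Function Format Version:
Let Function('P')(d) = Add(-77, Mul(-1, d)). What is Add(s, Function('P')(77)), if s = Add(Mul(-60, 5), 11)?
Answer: -443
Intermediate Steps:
s = -289 (s = Add(-300, 11) = -289)
Add(s, Function('P')(77)) = Add(-289, Add(-77, Mul(-1, 77))) = Add(-289, Add(-77, -77)) = Add(-289, -154) = -443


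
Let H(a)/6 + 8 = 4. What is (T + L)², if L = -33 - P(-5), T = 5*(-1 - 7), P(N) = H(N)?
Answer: 2401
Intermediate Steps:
H(a) = -24 (H(a) = -48 + 6*4 = -48 + 24 = -24)
P(N) = -24
T = -40 (T = 5*(-8) = -40)
L = -9 (L = -33 - 1*(-24) = -33 + 24 = -9)
(T + L)² = (-40 - 9)² = (-49)² = 2401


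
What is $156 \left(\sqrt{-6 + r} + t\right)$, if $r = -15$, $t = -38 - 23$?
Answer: $-9516 + 156 i \sqrt{21} \approx -9516.0 + 714.88 i$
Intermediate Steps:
$t = -61$ ($t = -38 - 23 = -61$)
$156 \left(\sqrt{-6 + r} + t\right) = 156 \left(\sqrt{-6 - 15} - 61\right) = 156 \left(\sqrt{-21} - 61\right) = 156 \left(i \sqrt{21} - 61\right) = 156 \left(-61 + i \sqrt{21}\right) = -9516 + 156 i \sqrt{21}$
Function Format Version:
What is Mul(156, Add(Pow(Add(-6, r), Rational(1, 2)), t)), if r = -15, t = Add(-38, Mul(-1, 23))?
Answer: Add(-9516, Mul(156, I, Pow(21, Rational(1, 2)))) ≈ Add(-9516.0, Mul(714.88, I))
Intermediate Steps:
t = -61 (t = Add(-38, -23) = -61)
Mul(156, Add(Pow(Add(-6, r), Rational(1, 2)), t)) = Mul(156, Add(Pow(Add(-6, -15), Rational(1, 2)), -61)) = Mul(156, Add(Pow(-21, Rational(1, 2)), -61)) = Mul(156, Add(Mul(I, Pow(21, Rational(1, 2))), -61)) = Mul(156, Add(-61, Mul(I, Pow(21, Rational(1, 2))))) = Add(-9516, Mul(156, I, Pow(21, Rational(1, 2))))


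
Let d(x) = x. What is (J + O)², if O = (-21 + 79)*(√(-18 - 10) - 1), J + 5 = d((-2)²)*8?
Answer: (31 - 116*I*√7)² ≈ -93231.0 - 19028.0*I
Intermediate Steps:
J = 27 (J = -5 + (-2)²*8 = -5 + 4*8 = -5 + 32 = 27)
O = -58 + 116*I*√7 (O = 58*(√(-28) - 1) = 58*(2*I*√7 - 1) = 58*(-1 + 2*I*√7) = -58 + 116*I*√7 ≈ -58.0 + 306.91*I)
(J + O)² = (27 + (-58 + 116*I*√7))² = (-31 + 116*I*√7)²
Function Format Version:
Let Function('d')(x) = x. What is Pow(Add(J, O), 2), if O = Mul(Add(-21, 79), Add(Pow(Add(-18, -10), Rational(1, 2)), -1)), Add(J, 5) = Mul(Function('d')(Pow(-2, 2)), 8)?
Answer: Pow(Add(31, Mul(-116, I, Pow(7, Rational(1, 2)))), 2) ≈ Add(-93231., Mul(-19028., I))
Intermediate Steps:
J = 27 (J = Add(-5, Mul(Pow(-2, 2), 8)) = Add(-5, Mul(4, 8)) = Add(-5, 32) = 27)
O = Add(-58, Mul(116, I, Pow(7, Rational(1, 2)))) (O = Mul(58, Add(Pow(-28, Rational(1, 2)), -1)) = Mul(58, Add(Mul(2, I, Pow(7, Rational(1, 2))), -1)) = Mul(58, Add(-1, Mul(2, I, Pow(7, Rational(1, 2))))) = Add(-58, Mul(116, I, Pow(7, Rational(1, 2)))) ≈ Add(-58.000, Mul(306.91, I)))
Pow(Add(J, O), 2) = Pow(Add(27, Add(-58, Mul(116, I, Pow(7, Rational(1, 2))))), 2) = Pow(Add(-31, Mul(116, I, Pow(7, Rational(1, 2)))), 2)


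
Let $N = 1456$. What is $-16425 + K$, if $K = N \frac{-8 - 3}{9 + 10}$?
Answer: $- \frac{328091}{19} \approx -17268.0$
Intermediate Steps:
$K = - \frac{16016}{19}$ ($K = 1456 \frac{-8 - 3}{9 + 10} = 1456 \left(- \frac{11}{19}\right) = - \frac{16016}{19} \approx -842.95$)
$-16425 + K = -16425 - \frac{16016}{19} = - \frac{328091}{19}$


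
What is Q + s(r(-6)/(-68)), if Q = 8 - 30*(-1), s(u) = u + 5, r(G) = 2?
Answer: 1461/34 ≈ 42.971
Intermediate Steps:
s(u) = 5 + u
Q = 38 (Q = 8 + 30 = 38)
Q + s(r(-6)/(-68)) = 38 + (5 + 2/(-68)) = 38 + (5 + 2*(-1/68)) = 38 + (5 - 1/34) = 38 + 169/34 = 1461/34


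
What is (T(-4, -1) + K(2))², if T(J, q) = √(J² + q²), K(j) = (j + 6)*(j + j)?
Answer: (32 + √17)² ≈ 1304.9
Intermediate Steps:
K(j) = 2*j*(6 + j) (K(j) = (6 + j)*(2*j) = 2*j*(6 + j))
(T(-4, -1) + K(2))² = (√((-4)² + (-1)²) + 2*2*(6 + 2))² = (√(16 + 1) + 2*2*8)² = (√17 + 32)² = (32 + √17)²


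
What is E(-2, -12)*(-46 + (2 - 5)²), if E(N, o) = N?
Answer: 74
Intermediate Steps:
E(-2, -12)*(-46 + (2 - 5)²) = -2*(-46 + (2 - 5)²) = -2*(-46 + (-3)²) = -2*(-46 + 9) = -2*(-37) = 74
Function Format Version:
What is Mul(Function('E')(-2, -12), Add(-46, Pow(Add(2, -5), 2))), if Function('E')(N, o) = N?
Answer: 74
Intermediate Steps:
Mul(Function('E')(-2, -12), Add(-46, Pow(Add(2, -5), 2))) = Mul(-2, Add(-46, Pow(Add(2, -5), 2))) = Mul(-2, Add(-46, Pow(-3, 2))) = Mul(-2, Add(-46, 9)) = Mul(-2, -37) = 74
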